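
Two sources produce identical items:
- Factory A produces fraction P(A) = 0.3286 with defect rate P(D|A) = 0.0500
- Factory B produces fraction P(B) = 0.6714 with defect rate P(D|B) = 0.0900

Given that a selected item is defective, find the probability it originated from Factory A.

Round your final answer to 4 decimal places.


Let A = from Factory A, D = defective

Given:
- P(A) = 0.3286, P(B) = 0.6714
- P(D|A) = 0.0500, P(D|B) = 0.0900

Step 1: Find P(D)
P(D) = P(D|A)P(A) + P(D|B)P(B)
     = 0.0500 × 0.3286 + 0.0900 × 0.6714
     = 0.01643000 + 0.06042600
     = 0.07685600

Step 2: Apply Bayes' theorem
P(A|D) = P(D|A)P(A) / P(D)
       = 0.01643000 / 0.07685600
       = 0.2138


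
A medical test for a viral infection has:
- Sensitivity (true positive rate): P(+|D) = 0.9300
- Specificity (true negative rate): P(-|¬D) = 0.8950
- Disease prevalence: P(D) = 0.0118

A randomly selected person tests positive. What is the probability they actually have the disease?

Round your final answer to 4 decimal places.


Let D = has disease, + = positive test

Given:
- P(D) = 0.0118 (prevalence)
- P(+|D) = 0.9300 (sensitivity)
- P(-|¬D) = 0.8950 (specificity)
- P(+|¬D) = 0.1050 (false positive rate = 1 - specificity)

Step 1: Find P(+)
P(+) = P(+|D)P(D) + P(+|¬D)P(¬D)
     = 0.9300 × 0.0118 + 0.1050 × 0.9882
     = 0.01097400 + 0.10376100
     = 0.11473500

Step 2: Apply Bayes' theorem for P(D|+)
P(D|+) = P(+|D)P(D) / P(+)
       = 0.01097400 / 0.11473500
       = 0.0956


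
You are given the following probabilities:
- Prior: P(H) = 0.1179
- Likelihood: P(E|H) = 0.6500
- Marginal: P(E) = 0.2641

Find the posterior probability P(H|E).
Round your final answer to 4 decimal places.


Using Bayes' theorem:

P(H|E) = P(E|H) × P(H) / P(E)
       = 0.6500 × 0.1179 / 0.2641
       = 0.07663500 / 0.2641
       = 0.2902

The evidence strengthens our belief in H.
Prior: 0.1179 → Posterior: 0.2902


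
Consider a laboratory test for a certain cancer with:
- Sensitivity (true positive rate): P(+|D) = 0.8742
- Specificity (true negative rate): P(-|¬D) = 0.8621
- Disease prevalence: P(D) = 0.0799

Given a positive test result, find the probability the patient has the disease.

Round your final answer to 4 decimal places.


Let D = has disease, + = positive test

Given:
- P(D) = 0.0799 (prevalence)
- P(+|D) = 0.8742 (sensitivity)
- P(-|¬D) = 0.8621 (specificity)
- P(+|¬D) = 0.1379 (false positive rate = 1 - specificity)

Step 1: Find P(+)
P(+) = P(+|D)P(D) + P(+|¬D)P(¬D)
     = 0.8742 × 0.0799 + 0.1379 × 0.9201
     = 0.06984858 + 0.12688179
     = 0.19673037

Step 2: Apply Bayes' theorem for P(D|+)
P(D|+) = P(+|D)P(D) / P(+)
       = 0.06984858 / 0.19673037
       = 0.3550


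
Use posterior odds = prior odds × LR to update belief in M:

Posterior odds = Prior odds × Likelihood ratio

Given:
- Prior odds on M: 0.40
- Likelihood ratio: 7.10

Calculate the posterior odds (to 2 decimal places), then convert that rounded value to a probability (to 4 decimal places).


Step 1: Calculate posterior odds
Posterior odds = Prior odds × LR
               = 0.40 × 7.10
               = 2.84

Step 2: Convert to probability
P(M|E) = Posterior odds / (1 + Posterior odds)
       = 2.84 / (1 + 2.84)
       = 2.84 / 3.84
       = 0.7396

The evidence increased P(M) from 0.2857 to 0.7396.


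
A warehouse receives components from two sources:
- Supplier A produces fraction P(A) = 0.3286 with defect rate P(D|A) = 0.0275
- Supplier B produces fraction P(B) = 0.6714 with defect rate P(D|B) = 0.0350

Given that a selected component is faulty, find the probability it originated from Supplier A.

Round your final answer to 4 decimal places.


Let A = from Supplier A, D = faulty

Given:
- P(A) = 0.3286, P(B) = 0.6714
- P(D|A) = 0.0275, P(D|B) = 0.0350

Step 1: Find P(D)
P(D) = P(D|A)P(A) + P(D|B)P(B)
     = 0.0275 × 0.3286 + 0.0350 × 0.6714
     = 0.00903650 + 0.02349900
     = 0.03253550

Step 2: Apply Bayes' theorem
P(A|D) = P(D|A)P(A) / P(D)
       = 0.00903650 / 0.03253550
       = 0.2777


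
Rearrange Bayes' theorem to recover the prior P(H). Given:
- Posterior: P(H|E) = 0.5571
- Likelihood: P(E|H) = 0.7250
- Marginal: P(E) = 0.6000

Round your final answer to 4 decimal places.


From Bayes' theorem: P(H|E) = P(E|H) × P(H) / P(E)

Rearranging for P(H):
P(H) = P(H|E) × P(E) / P(E|H)
     = 0.5571 × 0.6000 / 0.7250
     = 0.33426000 / 0.7250
     = 0.4610


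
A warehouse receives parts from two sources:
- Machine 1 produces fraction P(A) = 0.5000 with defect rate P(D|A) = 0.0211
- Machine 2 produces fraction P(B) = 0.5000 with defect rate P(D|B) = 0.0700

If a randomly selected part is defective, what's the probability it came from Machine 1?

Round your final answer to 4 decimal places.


Let A = from Machine 1, D = defective

Given:
- P(A) = 0.5000, P(B) = 0.5000
- P(D|A) = 0.0211, P(D|B) = 0.0700

Step 1: Find P(D)
P(D) = P(D|A)P(A) + P(D|B)P(B)
     = 0.0211 × 0.5000 + 0.0700 × 0.5000
     = 0.01055000 + 0.03500000
     = 0.04555000

Step 2: Apply Bayes' theorem
P(A|D) = P(D|A)P(A) / P(D)
       = 0.01055000 / 0.04555000
       = 0.2316


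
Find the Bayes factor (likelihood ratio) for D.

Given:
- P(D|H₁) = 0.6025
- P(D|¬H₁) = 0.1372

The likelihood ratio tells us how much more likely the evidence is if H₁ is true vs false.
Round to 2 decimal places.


Likelihood Ratio (LR) = P(D|H₁) / P(D|¬H₁)

LR = 0.6025 / 0.1372
   = 4.39

The evidence is 4.39 times more likely if H₁ is true than if H₁ is false.
LR > 1, so observing D raises the odds in favor of H₁.


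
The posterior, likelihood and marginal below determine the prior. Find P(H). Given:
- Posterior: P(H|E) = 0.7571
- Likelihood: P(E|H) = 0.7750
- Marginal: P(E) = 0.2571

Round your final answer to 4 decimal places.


From Bayes' theorem: P(H|E) = P(E|H) × P(H) / P(E)

Rearranging for P(H):
P(H) = P(H|E) × P(E) / P(E|H)
     = 0.7571 × 0.2571 / 0.7750
     = 0.19465041 / 0.7750
     = 0.2512


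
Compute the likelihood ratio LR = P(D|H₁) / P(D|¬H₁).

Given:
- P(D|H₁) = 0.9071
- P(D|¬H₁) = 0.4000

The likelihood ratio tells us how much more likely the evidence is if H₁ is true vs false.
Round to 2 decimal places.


Likelihood Ratio (LR) = P(D|H₁) / P(D|¬H₁)

LR = 0.9071 / 0.4000
   = 2.27

The evidence is 2.27 times more likely if H₁ is true than if H₁ is false.
Because LR exceeds 1, D is evidence for H₁.


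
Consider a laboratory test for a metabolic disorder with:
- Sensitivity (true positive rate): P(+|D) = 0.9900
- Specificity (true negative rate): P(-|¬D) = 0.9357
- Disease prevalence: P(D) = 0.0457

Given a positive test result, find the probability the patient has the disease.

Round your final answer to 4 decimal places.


Let D = has disease, + = positive test

Given:
- P(D) = 0.0457 (prevalence)
- P(+|D) = 0.9900 (sensitivity)
- P(-|¬D) = 0.9357 (specificity)
- P(+|¬D) = 0.0643 (false positive rate = 1 - specificity)

Step 1: Find P(+)
P(+) = P(+|D)P(D) + P(+|¬D)P(¬D)
     = 0.9900 × 0.0457 + 0.0643 × 0.9543
     = 0.04524300 + 0.06136149
     = 0.10660449

Step 2: Apply Bayes' theorem for P(D|+)
P(D|+) = P(+|D)P(D) / P(+)
       = 0.04524300 / 0.10660449
       = 0.4244


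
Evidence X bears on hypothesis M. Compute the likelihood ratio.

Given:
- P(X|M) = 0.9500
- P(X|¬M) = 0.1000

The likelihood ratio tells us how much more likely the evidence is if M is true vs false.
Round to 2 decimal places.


Likelihood Ratio (LR) = P(X|M) / P(X|¬M)

LR = 0.9500 / 0.1000
   = 9.50

The evidence is 9.50 times more likely if M is true than if M is false.
Because LR exceeds 1, X is evidence for M.


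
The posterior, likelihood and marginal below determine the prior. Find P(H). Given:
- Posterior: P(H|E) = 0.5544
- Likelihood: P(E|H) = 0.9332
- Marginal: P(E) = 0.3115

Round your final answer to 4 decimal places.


From Bayes' theorem: P(H|E) = P(E|H) × P(H) / P(E)

Rearranging for P(H):
P(H) = P(H|E) × P(E) / P(E|H)
     = 0.5544 × 0.3115 / 0.9332
     = 0.17269560 / 0.9332
     = 0.1851


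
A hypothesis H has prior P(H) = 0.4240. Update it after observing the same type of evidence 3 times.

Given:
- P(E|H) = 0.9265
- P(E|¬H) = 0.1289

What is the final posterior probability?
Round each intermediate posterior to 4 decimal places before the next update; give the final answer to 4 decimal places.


Sequential Bayesian updating:

Initial prior: P(H) = 0.4240

Update 1:
  P(E) = 0.9265 × 0.4240 + 0.1289 × 0.5760 = 0.39283600 + 0.07424640 = 0.46708240
  P(H|E) = 0.39283600 / 0.46708240 = 0.8410

Update 2:
  P(E) = 0.9265 × 0.8410 + 0.1289 × 0.1590 = 0.77918650 + 0.02049510 = 0.79968160
  P(H|E) = 0.77918650 / 0.79968160 = 0.9744

Update 3:
  P(E) = 0.9265 × 0.9744 + 0.1289 × 0.0256 = 0.90278160 + 0.00329984 = 0.90608144
  P(H|E) = 0.90278160 / 0.90608144 = 0.9964

Final posterior: 0.9964


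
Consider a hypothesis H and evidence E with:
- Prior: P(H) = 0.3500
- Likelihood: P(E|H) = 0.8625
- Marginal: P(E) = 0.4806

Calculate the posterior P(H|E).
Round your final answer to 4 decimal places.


Using Bayes' theorem:

P(H|E) = P(E|H) × P(H) / P(E)
       = 0.8625 × 0.3500 / 0.4806
       = 0.30187500 / 0.4806
       = 0.6281

The evidence strengthens our belief in H.
Prior: 0.3500 → Posterior: 0.6281


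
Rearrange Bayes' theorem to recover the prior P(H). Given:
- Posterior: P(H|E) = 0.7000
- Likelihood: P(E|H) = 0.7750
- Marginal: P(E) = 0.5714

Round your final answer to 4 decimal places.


From Bayes' theorem: P(H|E) = P(E|H) × P(H) / P(E)

Rearranging for P(H):
P(H) = P(H|E) × P(E) / P(E|H)
     = 0.7000 × 0.5714 / 0.7750
     = 0.39998000 / 0.7750
     = 0.5161


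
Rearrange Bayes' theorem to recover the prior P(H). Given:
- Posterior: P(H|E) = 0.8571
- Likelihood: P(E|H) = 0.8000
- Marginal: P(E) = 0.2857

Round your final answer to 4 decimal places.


From Bayes' theorem: P(H|E) = P(E|H) × P(H) / P(E)

Rearranging for P(H):
P(H) = P(H|E) × P(E) / P(E|H)
     = 0.8571 × 0.2857 / 0.8000
     = 0.24487347 / 0.8000
     = 0.3061


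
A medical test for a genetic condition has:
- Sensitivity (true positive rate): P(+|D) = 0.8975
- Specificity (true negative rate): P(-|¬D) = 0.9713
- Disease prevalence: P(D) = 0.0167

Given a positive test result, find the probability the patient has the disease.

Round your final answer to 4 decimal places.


Let D = has disease, + = positive test

Given:
- P(D) = 0.0167 (prevalence)
- P(+|D) = 0.8975 (sensitivity)
- P(-|¬D) = 0.9713 (specificity)
- P(+|¬D) = 0.0287 (false positive rate = 1 - specificity)

Step 1: Find P(+)
P(+) = P(+|D)P(D) + P(+|¬D)P(¬D)
     = 0.8975 × 0.0167 + 0.0287 × 0.9833
     = 0.01498825 + 0.02822071
     = 0.04320896

Step 2: Apply Bayes' theorem for P(D|+)
P(D|+) = P(+|D)P(D) / P(+)
       = 0.01498825 / 0.04320896
       = 0.3469


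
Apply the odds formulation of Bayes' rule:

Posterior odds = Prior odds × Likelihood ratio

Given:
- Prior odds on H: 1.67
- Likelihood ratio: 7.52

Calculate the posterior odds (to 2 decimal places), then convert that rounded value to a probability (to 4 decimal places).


Step 1: Calculate posterior odds
Posterior odds = Prior odds × LR
               = 1.67 × 7.52
               = 12.56

Step 2: Convert to probability
P(H|E) = Posterior odds / (1 + Posterior odds)
       = 12.56 / (1 + 12.56)
       = 12.56 / 13.56
       = 0.9263

The evidence increased P(H) from 0.6255 to 0.9263.


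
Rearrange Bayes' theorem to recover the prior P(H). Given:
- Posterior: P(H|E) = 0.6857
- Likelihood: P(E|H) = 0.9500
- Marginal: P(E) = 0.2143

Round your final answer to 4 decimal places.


From Bayes' theorem: P(H|E) = P(E|H) × P(H) / P(E)

Rearranging for P(H):
P(H) = P(H|E) × P(E) / P(E|H)
     = 0.6857 × 0.2143 / 0.9500
     = 0.14694551 / 0.9500
     = 0.1547


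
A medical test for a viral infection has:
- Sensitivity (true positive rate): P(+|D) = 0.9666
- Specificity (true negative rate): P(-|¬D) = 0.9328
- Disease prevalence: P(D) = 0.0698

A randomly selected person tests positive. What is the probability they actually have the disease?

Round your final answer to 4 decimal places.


Let D = has disease, + = positive test

Given:
- P(D) = 0.0698 (prevalence)
- P(+|D) = 0.9666 (sensitivity)
- P(-|¬D) = 0.9328 (specificity)
- P(+|¬D) = 0.0672 (false positive rate = 1 - specificity)

Step 1: Find P(+)
P(+) = P(+|D)P(D) + P(+|¬D)P(¬D)
     = 0.9666 × 0.0698 + 0.0672 × 0.9302
     = 0.06746868 + 0.06250944
     = 0.12997812

Step 2: Apply Bayes' theorem for P(D|+)
P(D|+) = P(+|D)P(D) / P(+)
       = 0.06746868 / 0.12997812
       = 0.5191


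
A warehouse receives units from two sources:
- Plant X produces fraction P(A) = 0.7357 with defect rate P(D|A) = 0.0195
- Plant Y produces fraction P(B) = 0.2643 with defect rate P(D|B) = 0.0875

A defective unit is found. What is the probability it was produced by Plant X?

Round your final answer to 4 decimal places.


Let A = from Plant X, D = defective

Given:
- P(A) = 0.7357, P(B) = 0.2643
- P(D|A) = 0.0195, P(D|B) = 0.0875

Step 1: Find P(D)
P(D) = P(D|A)P(A) + P(D|B)P(B)
     = 0.0195 × 0.7357 + 0.0875 × 0.2643
     = 0.01434615 + 0.02312625
     = 0.03747240

Step 2: Apply Bayes' theorem
P(A|D) = P(D|A)P(A) / P(D)
       = 0.01434615 / 0.03747240
       = 0.3828


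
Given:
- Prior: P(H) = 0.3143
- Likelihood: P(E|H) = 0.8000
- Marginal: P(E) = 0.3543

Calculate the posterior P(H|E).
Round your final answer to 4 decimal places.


Using Bayes' theorem:

P(H|E) = P(E|H) × P(H) / P(E)
       = 0.8000 × 0.3143 / 0.3543
       = 0.25144000 / 0.3543
       = 0.7097

The evidence strengthens our belief in H.
Prior: 0.3143 → Posterior: 0.7097


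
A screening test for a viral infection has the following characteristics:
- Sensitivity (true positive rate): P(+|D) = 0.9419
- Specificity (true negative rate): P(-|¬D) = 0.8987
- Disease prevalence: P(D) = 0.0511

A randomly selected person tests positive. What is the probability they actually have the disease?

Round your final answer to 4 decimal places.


Let D = has disease, + = positive test

Given:
- P(D) = 0.0511 (prevalence)
- P(+|D) = 0.9419 (sensitivity)
- P(-|¬D) = 0.8987 (specificity)
- P(+|¬D) = 0.1013 (false positive rate = 1 - specificity)

Step 1: Find P(+)
P(+) = P(+|D)P(D) + P(+|¬D)P(¬D)
     = 0.9419 × 0.0511 + 0.1013 × 0.9489
     = 0.04813109 + 0.09612357
     = 0.14425466

Step 2: Apply Bayes' theorem for P(D|+)
P(D|+) = P(+|D)P(D) / P(+)
       = 0.04813109 / 0.14425466
       = 0.3337


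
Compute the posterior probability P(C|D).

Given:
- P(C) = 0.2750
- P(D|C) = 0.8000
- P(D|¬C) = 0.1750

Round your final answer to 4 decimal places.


Bayes' theorem: P(C|D) = P(D|C) × P(C) / P(D)

Step 1: Calculate P(D) using law of total probability
P(D) = P(D|C)P(C) + P(D|¬C)P(¬C)
     = 0.8000 × 0.2750 + 0.1750 × 0.7250
     = 0.22000000 + 0.12687500
     = 0.34687500

Step 2: Apply Bayes' theorem
P(C|D) = P(D|C) × P(C) / P(D)
       = 0.22000000 / 0.34687500
       = 0.6342


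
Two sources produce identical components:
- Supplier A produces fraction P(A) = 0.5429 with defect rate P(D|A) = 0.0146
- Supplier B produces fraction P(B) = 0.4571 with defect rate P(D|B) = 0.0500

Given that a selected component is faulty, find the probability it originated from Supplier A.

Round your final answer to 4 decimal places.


Let A = from Supplier A, D = faulty

Given:
- P(A) = 0.5429, P(B) = 0.4571
- P(D|A) = 0.0146, P(D|B) = 0.0500

Step 1: Find P(D)
P(D) = P(D|A)P(A) + P(D|B)P(B)
     = 0.0146 × 0.5429 + 0.0500 × 0.4571
     = 0.00792634 + 0.02285500
     = 0.03078134

Step 2: Apply Bayes' theorem
P(A|D) = P(D|A)P(A) / P(D)
       = 0.00792634 / 0.03078134
       = 0.2575


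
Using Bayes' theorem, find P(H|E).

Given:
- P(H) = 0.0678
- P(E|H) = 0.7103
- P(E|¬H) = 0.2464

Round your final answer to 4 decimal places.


Bayes' theorem: P(H|E) = P(E|H) × P(H) / P(E)

Step 1: Calculate P(E) using law of total probability
P(E) = P(E|H)P(H) + P(E|¬H)P(¬H)
     = 0.7103 × 0.0678 + 0.2464 × 0.9322
     = 0.04815834 + 0.22969408
     = 0.27785242

Step 2: Apply Bayes' theorem
P(H|E) = P(E|H) × P(H) / P(E)
       = 0.04815834 / 0.27785242
       = 0.1733


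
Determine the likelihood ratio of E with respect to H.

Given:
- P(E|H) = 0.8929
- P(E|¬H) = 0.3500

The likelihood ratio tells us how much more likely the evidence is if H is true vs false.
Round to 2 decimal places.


Likelihood Ratio (LR) = P(E|H) / P(E|¬H)

LR = 0.8929 / 0.3500
   = 2.55

The evidence is 2.55 times more likely if H is true than if H is false.
Because LR exceeds 1, E is evidence for H.


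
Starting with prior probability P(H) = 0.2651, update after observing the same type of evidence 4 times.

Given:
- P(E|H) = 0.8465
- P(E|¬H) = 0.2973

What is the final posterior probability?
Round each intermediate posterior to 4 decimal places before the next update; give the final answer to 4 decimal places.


Sequential Bayesian updating:

Initial prior: P(H) = 0.2651

Update 1:
  P(E) = 0.8465 × 0.2651 + 0.2973 × 0.7349 = 0.22440715 + 0.21848577 = 0.44289292
  P(H|E) = 0.22440715 / 0.44289292 = 0.5067

Update 2:
  P(E) = 0.8465 × 0.5067 + 0.2973 × 0.4933 = 0.42892155 + 0.14665809 = 0.57557964
  P(H|E) = 0.42892155 / 0.57557964 = 0.7452

Update 3:
  P(E) = 0.8465 × 0.7452 + 0.2973 × 0.2548 = 0.63081180 + 0.07575204 = 0.70656384
  P(H|E) = 0.63081180 / 0.70656384 = 0.8928

Update 4:
  P(E) = 0.8465 × 0.8928 + 0.2973 × 0.1072 = 0.75575520 + 0.03187056 = 0.78762576
  P(H|E) = 0.75575520 / 0.78762576 = 0.9595

Final posterior: 0.9595


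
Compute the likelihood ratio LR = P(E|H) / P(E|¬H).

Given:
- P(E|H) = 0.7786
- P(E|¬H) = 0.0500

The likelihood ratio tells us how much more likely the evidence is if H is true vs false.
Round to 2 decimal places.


Likelihood Ratio (LR) = P(E|H) / P(E|¬H)

LR = 0.7786 / 0.0500
   = 15.57

The evidence is 15.57 times more likely if H is true than if H is false.
Because LR exceeds 1, E is evidence for H.


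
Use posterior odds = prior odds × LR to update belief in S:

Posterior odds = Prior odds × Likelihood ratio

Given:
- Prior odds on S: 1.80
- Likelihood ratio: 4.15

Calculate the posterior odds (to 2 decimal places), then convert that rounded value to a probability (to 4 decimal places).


Step 1: Calculate posterior odds
Posterior odds = Prior odds × LR
               = 1.80 × 4.15
               = 7.47

Step 2: Convert to probability
P(S|E) = Posterior odds / (1 + Posterior odds)
       = 7.47 / (1 + 7.47)
       = 7.47 / 8.47
       = 0.8819

The evidence increased P(S) from 0.6429 to 0.8819.


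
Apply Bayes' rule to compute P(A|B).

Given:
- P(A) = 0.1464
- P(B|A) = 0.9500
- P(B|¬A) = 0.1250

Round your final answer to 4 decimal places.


Bayes' theorem: P(A|B) = P(B|A) × P(A) / P(B)

Step 1: Calculate P(B) using law of total probability
P(B) = P(B|A)P(A) + P(B|¬A)P(¬A)
     = 0.9500 × 0.1464 + 0.1250 × 0.8536
     = 0.13908000 + 0.10670000
     = 0.24578000

Step 2: Apply Bayes' theorem
P(A|B) = P(B|A) × P(A) / P(B)
       = 0.13908000 / 0.24578000
       = 0.5659


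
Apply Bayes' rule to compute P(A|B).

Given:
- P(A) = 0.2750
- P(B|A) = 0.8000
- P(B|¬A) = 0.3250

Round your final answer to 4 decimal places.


Bayes' theorem: P(A|B) = P(B|A) × P(A) / P(B)

Step 1: Calculate P(B) using law of total probability
P(B) = P(B|A)P(A) + P(B|¬A)P(¬A)
     = 0.8000 × 0.2750 + 0.3250 × 0.7250
     = 0.22000000 + 0.23562500
     = 0.45562500

Step 2: Apply Bayes' theorem
P(A|B) = P(B|A) × P(A) / P(B)
       = 0.22000000 / 0.45562500
       = 0.4829


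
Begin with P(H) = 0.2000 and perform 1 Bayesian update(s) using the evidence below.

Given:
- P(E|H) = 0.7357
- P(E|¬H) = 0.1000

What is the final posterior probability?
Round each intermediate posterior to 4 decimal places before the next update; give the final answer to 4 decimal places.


Sequential Bayesian updating:

Initial prior: P(H) = 0.2000

Update 1:
  P(E) = 0.7357 × 0.2000 + 0.1000 × 0.8000 = 0.14714000 + 0.08000000 = 0.22714000
  P(H|E) = 0.14714000 / 0.22714000 = 0.6478

Final posterior: 0.6478


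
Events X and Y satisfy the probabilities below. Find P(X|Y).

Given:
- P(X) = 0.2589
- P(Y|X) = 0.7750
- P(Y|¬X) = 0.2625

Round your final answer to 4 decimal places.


Bayes' theorem: P(X|Y) = P(Y|X) × P(X) / P(Y)

Step 1: Calculate P(Y) using law of total probability
P(Y) = P(Y|X)P(X) + P(Y|¬X)P(¬X)
     = 0.7750 × 0.2589 + 0.2625 × 0.7411
     = 0.20064750 + 0.19453875
     = 0.39518625

Step 2: Apply Bayes' theorem
P(X|Y) = P(Y|X) × P(X) / P(Y)
       = 0.20064750 / 0.39518625
       = 0.5077


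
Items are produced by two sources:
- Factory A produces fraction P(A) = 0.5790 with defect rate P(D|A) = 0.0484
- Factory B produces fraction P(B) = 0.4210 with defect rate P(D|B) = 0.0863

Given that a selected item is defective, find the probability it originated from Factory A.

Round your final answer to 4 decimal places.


Let A = from Factory A, D = defective

Given:
- P(A) = 0.5790, P(B) = 0.4210
- P(D|A) = 0.0484, P(D|B) = 0.0863

Step 1: Find P(D)
P(D) = P(D|A)P(A) + P(D|B)P(B)
     = 0.0484 × 0.5790 + 0.0863 × 0.4210
     = 0.02802360 + 0.03633230
     = 0.06435590

Step 2: Apply Bayes' theorem
P(A|D) = P(D|A)P(A) / P(D)
       = 0.02802360 / 0.06435590
       = 0.4354


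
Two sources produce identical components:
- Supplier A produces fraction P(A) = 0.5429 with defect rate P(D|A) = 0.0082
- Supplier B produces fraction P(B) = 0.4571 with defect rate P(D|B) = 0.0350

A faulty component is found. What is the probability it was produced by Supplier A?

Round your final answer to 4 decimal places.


Let A = from Supplier A, D = faulty

Given:
- P(A) = 0.5429, P(B) = 0.4571
- P(D|A) = 0.0082, P(D|B) = 0.0350

Step 1: Find P(D)
P(D) = P(D|A)P(A) + P(D|B)P(B)
     = 0.0082 × 0.5429 + 0.0350 × 0.4571
     = 0.00445178 + 0.01599850
     = 0.02045028

Step 2: Apply Bayes' theorem
P(A|D) = P(D|A)P(A) / P(D)
       = 0.00445178 / 0.02045028
       = 0.2177


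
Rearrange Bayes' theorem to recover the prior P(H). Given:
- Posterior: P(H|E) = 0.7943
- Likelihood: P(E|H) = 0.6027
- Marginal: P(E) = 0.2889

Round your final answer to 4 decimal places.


From Bayes' theorem: P(H|E) = P(E|H) × P(H) / P(E)

Rearranging for P(H):
P(H) = P(H|E) × P(E) / P(E|H)
     = 0.7943 × 0.2889 / 0.6027
     = 0.22947327 / 0.6027
     = 0.3807


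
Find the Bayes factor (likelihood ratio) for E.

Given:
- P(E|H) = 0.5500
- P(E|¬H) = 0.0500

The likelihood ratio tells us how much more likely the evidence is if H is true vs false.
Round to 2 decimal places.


Likelihood Ratio (LR) = P(E|H) / P(E|¬H)

LR = 0.5500 / 0.0500
   = 11.00

The evidence is 11.00 times more likely if H is true than if H is false.
Since LR > 1, the evidence supports H over ¬H.


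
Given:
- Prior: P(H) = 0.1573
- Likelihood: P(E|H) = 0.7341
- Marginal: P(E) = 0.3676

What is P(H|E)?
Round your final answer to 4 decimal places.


Using Bayes' theorem:

P(H|E) = P(E|H) × P(H) / P(E)
       = 0.7341 × 0.1573 / 0.3676
       = 0.11547393 / 0.3676
       = 0.3141

The evidence strengthens our belief in H.
Prior: 0.1573 → Posterior: 0.3141


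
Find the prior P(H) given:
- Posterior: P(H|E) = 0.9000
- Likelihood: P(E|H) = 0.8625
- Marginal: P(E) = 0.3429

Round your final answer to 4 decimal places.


From Bayes' theorem: P(H|E) = P(E|H) × P(H) / P(E)

Rearranging for P(H):
P(H) = P(H|E) × P(E) / P(E|H)
     = 0.9000 × 0.3429 / 0.8625
     = 0.30861000 / 0.8625
     = 0.3578


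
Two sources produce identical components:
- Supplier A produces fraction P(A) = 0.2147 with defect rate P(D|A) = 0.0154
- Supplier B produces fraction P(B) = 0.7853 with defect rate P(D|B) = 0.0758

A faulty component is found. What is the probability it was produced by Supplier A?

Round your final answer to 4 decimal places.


Let A = from Supplier A, D = faulty

Given:
- P(A) = 0.2147, P(B) = 0.7853
- P(D|A) = 0.0154, P(D|B) = 0.0758

Step 1: Find P(D)
P(D) = P(D|A)P(A) + P(D|B)P(B)
     = 0.0154 × 0.2147 + 0.0758 × 0.7853
     = 0.00330638 + 0.05952574
     = 0.06283212

Step 2: Apply Bayes' theorem
P(A|D) = P(D|A)P(A) / P(D)
       = 0.00330638 / 0.06283212
       = 0.0526


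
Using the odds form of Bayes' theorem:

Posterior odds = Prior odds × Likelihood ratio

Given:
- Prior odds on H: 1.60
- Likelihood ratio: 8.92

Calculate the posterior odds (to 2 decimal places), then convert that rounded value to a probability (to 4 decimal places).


Step 1: Calculate posterior odds
Posterior odds = Prior odds × LR
               = 1.60 × 8.92
               = 14.27

Step 2: Convert to probability
P(H|E) = Posterior odds / (1 + Posterior odds)
       = 14.27 / (1 + 14.27)
       = 14.27 / 15.27
       = 0.9345

The evidence increased P(H) from 0.6154 to 0.9345.


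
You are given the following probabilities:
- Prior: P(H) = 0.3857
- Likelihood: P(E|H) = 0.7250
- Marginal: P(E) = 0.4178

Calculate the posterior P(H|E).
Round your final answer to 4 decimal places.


Using Bayes' theorem:

P(H|E) = P(E|H) × P(H) / P(E)
       = 0.7250 × 0.3857 / 0.4178
       = 0.27963250 / 0.4178
       = 0.6693

The evidence strengthens our belief in H.
Prior: 0.3857 → Posterior: 0.6693


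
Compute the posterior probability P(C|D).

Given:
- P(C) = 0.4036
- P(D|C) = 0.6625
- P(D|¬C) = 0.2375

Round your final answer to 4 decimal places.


Bayes' theorem: P(C|D) = P(D|C) × P(C) / P(D)

Step 1: Calculate P(D) using law of total probability
P(D) = P(D|C)P(C) + P(D|¬C)P(¬C)
     = 0.6625 × 0.4036 + 0.2375 × 0.5964
     = 0.26738500 + 0.14164500
     = 0.40903000

Step 2: Apply Bayes' theorem
P(C|D) = P(D|C) × P(C) / P(D)
       = 0.26738500 / 0.40903000
       = 0.6537


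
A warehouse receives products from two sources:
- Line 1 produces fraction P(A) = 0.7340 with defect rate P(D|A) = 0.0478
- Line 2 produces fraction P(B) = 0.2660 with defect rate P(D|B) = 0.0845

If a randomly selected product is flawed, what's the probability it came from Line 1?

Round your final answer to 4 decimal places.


Let A = from Line 1, D = flawed

Given:
- P(A) = 0.7340, P(B) = 0.2660
- P(D|A) = 0.0478, P(D|B) = 0.0845

Step 1: Find P(D)
P(D) = P(D|A)P(A) + P(D|B)P(B)
     = 0.0478 × 0.7340 + 0.0845 × 0.2660
     = 0.03508520 + 0.02247700
     = 0.05756220

Step 2: Apply Bayes' theorem
P(A|D) = P(D|A)P(A) / P(D)
       = 0.03508520 / 0.05756220
       = 0.6095


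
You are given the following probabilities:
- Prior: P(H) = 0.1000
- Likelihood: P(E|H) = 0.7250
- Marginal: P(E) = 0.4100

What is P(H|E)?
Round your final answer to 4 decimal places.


Using Bayes' theorem:

P(H|E) = P(E|H) × P(H) / P(E)
       = 0.7250 × 0.1000 / 0.4100
       = 0.07250000 / 0.4100
       = 0.1768

The evidence strengthens our belief in H.
Prior: 0.1000 → Posterior: 0.1768


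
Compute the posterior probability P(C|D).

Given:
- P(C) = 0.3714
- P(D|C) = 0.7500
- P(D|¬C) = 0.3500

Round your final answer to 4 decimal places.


Bayes' theorem: P(C|D) = P(D|C) × P(C) / P(D)

Step 1: Calculate P(D) using law of total probability
P(D) = P(D|C)P(C) + P(D|¬C)P(¬C)
     = 0.7500 × 0.3714 + 0.3500 × 0.6286
     = 0.27855000 + 0.22001000
     = 0.49856000

Step 2: Apply Bayes' theorem
P(C|D) = P(D|C) × P(C) / P(D)
       = 0.27855000 / 0.49856000
       = 0.5587


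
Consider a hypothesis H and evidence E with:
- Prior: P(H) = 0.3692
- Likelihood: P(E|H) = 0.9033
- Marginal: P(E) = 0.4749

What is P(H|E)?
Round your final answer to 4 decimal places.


Using Bayes' theorem:

P(H|E) = P(E|H) × P(H) / P(E)
       = 0.9033 × 0.3692 / 0.4749
       = 0.33349836 / 0.4749
       = 0.7022

The evidence strengthens our belief in H.
Prior: 0.3692 → Posterior: 0.7022


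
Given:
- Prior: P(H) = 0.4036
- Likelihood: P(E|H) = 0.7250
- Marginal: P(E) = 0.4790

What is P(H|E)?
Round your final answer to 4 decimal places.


Using Bayes' theorem:

P(H|E) = P(E|H) × P(H) / P(E)
       = 0.7250 × 0.4036 / 0.4790
       = 0.29261000 / 0.4790
       = 0.6109

The evidence strengthens our belief in H.
Prior: 0.4036 → Posterior: 0.6109


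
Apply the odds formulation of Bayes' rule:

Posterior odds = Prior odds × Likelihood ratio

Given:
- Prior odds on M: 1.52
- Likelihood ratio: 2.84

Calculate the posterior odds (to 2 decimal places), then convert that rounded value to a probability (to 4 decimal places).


Step 1: Calculate posterior odds
Posterior odds = Prior odds × LR
               = 1.52 × 2.84
               = 4.32

Step 2: Convert to probability
P(M|E) = Posterior odds / (1 + Posterior odds)
       = 4.32 / (1 + 4.32)
       = 4.32 / 5.32
       = 0.8120

The evidence increased P(M) from 0.6032 to 0.8120.


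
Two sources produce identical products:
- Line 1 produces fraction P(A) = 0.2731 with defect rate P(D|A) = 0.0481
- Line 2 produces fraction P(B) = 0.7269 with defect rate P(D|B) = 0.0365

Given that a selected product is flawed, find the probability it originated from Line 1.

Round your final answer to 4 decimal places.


Let A = from Line 1, D = flawed

Given:
- P(A) = 0.2731, P(B) = 0.7269
- P(D|A) = 0.0481, P(D|B) = 0.0365

Step 1: Find P(D)
P(D) = P(D|A)P(A) + P(D|B)P(B)
     = 0.0481 × 0.2731 + 0.0365 × 0.7269
     = 0.01313611 + 0.02653185
     = 0.03966796

Step 2: Apply Bayes' theorem
P(A|D) = P(D|A)P(A) / P(D)
       = 0.01313611 / 0.03966796
       = 0.3312


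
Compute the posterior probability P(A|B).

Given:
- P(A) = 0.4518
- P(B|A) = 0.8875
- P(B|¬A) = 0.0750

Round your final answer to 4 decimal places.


Bayes' theorem: P(A|B) = P(B|A) × P(A) / P(B)

Step 1: Calculate P(B) using law of total probability
P(B) = P(B|A)P(A) + P(B|¬A)P(¬A)
     = 0.8875 × 0.4518 + 0.0750 × 0.5482
     = 0.40097250 + 0.04111500
     = 0.44208750

Step 2: Apply Bayes' theorem
P(A|B) = P(B|A) × P(A) / P(B)
       = 0.40097250 / 0.44208750
       = 0.9070


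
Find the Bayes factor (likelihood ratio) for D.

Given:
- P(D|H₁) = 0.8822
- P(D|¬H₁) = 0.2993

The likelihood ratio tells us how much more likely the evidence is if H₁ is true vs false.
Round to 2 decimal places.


Likelihood Ratio (LR) = P(D|H₁) / P(D|¬H₁)

LR = 0.8822 / 0.2993
   = 2.95

The evidence is 2.95 times more likely if H₁ is true than if H₁ is false.
Because LR exceeds 1, D is evidence for H₁.


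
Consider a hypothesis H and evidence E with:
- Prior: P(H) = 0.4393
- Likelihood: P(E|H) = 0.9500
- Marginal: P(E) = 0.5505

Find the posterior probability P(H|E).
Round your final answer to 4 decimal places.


Using Bayes' theorem:

P(H|E) = P(E|H) × P(H) / P(E)
       = 0.9500 × 0.4393 / 0.5505
       = 0.41733500 / 0.5505
       = 0.7581

The evidence strengthens our belief in H.
Prior: 0.4393 → Posterior: 0.7581


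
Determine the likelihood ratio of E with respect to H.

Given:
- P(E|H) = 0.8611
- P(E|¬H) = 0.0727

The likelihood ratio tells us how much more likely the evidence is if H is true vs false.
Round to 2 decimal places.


Likelihood Ratio (LR) = P(E|H) / P(E|¬H)

LR = 0.8611 / 0.0727
   = 11.84

The evidence is 11.84 times more likely if H is true than if H is false.
Since LR > 1, the evidence supports H over ¬H.


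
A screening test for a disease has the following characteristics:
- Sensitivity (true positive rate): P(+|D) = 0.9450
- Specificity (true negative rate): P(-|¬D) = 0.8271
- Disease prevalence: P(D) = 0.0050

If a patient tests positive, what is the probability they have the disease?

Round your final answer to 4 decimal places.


Let D = has disease, + = positive test

Given:
- P(D) = 0.0050 (prevalence)
- P(+|D) = 0.9450 (sensitivity)
- P(-|¬D) = 0.8271 (specificity)
- P(+|¬D) = 0.1729 (false positive rate = 1 - specificity)

Step 1: Find P(+)
P(+) = P(+|D)P(D) + P(+|¬D)P(¬D)
     = 0.9450 × 0.0050 + 0.1729 × 0.9950
     = 0.00472500 + 0.17203550
     = 0.17676050

Step 2: Apply Bayes' theorem for P(D|+)
P(D|+) = P(+|D)P(D) / P(+)
       = 0.00472500 / 0.17676050
       = 0.0267


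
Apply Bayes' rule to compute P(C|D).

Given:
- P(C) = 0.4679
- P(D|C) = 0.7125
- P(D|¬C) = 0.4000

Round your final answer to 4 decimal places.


Bayes' theorem: P(C|D) = P(D|C) × P(C) / P(D)

Step 1: Calculate P(D) using law of total probability
P(D) = P(D|C)P(C) + P(D|¬C)P(¬C)
     = 0.7125 × 0.4679 + 0.4000 × 0.5321
     = 0.33337875 + 0.21284000
     = 0.54621875

Step 2: Apply Bayes' theorem
P(C|D) = P(D|C) × P(C) / P(D)
       = 0.33337875 / 0.54621875
       = 0.6103


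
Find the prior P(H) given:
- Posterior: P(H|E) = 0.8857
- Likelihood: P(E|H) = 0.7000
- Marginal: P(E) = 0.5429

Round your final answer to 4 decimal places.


From Bayes' theorem: P(H|E) = P(E|H) × P(H) / P(E)

Rearranging for P(H):
P(H) = P(H|E) × P(E) / P(E|H)
     = 0.8857 × 0.5429 / 0.7000
     = 0.48084653 / 0.7000
     = 0.6869


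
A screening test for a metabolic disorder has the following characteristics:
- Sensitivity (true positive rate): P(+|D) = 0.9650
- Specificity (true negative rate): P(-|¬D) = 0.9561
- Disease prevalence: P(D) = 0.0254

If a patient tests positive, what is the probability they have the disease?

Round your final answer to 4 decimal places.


Let D = has disease, + = positive test

Given:
- P(D) = 0.0254 (prevalence)
- P(+|D) = 0.9650 (sensitivity)
- P(-|¬D) = 0.9561 (specificity)
- P(+|¬D) = 0.0439 (false positive rate = 1 - specificity)

Step 1: Find P(+)
P(+) = P(+|D)P(D) + P(+|¬D)P(¬D)
     = 0.9650 × 0.0254 + 0.0439 × 0.9746
     = 0.02451100 + 0.04278494
     = 0.06729594

Step 2: Apply Bayes' theorem for P(D|+)
P(D|+) = P(+|D)P(D) / P(+)
       = 0.02451100 / 0.06729594
       = 0.3642


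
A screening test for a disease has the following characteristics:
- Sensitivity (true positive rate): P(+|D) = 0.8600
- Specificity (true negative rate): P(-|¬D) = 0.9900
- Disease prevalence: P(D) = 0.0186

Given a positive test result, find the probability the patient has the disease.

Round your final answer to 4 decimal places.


Let D = has disease, + = positive test

Given:
- P(D) = 0.0186 (prevalence)
- P(+|D) = 0.8600 (sensitivity)
- P(-|¬D) = 0.9900 (specificity)
- P(+|¬D) = 0.0100 (false positive rate = 1 - specificity)

Step 1: Find P(+)
P(+) = P(+|D)P(D) + P(+|¬D)P(¬D)
     = 0.8600 × 0.0186 + 0.0100 × 0.9814
     = 0.01599600 + 0.00981400
     = 0.02581000

Step 2: Apply Bayes' theorem for P(D|+)
P(D|+) = P(+|D)P(D) / P(+)
       = 0.01599600 / 0.02581000
       = 0.6198


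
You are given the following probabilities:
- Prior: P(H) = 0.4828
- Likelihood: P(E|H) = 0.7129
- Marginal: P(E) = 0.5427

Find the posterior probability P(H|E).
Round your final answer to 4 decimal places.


Using Bayes' theorem:

P(H|E) = P(E|H) × P(H) / P(E)
       = 0.7129 × 0.4828 / 0.5427
       = 0.34418812 / 0.5427
       = 0.6342

The evidence strengthens our belief in H.
Prior: 0.4828 → Posterior: 0.6342


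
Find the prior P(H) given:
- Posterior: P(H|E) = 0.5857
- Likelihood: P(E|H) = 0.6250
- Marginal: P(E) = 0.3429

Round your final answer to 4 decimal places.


From Bayes' theorem: P(H|E) = P(E|H) × P(H) / P(E)

Rearranging for P(H):
P(H) = P(H|E) × P(E) / P(E|H)
     = 0.5857 × 0.3429 / 0.6250
     = 0.20083653 / 0.6250
     = 0.3213


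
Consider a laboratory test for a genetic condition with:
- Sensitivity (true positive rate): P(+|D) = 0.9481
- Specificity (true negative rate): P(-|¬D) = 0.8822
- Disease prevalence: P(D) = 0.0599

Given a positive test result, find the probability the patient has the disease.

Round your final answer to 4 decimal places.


Let D = has disease, + = positive test

Given:
- P(D) = 0.0599 (prevalence)
- P(+|D) = 0.9481 (sensitivity)
- P(-|¬D) = 0.8822 (specificity)
- P(+|¬D) = 0.1178 (false positive rate = 1 - specificity)

Step 1: Find P(+)
P(+) = P(+|D)P(D) + P(+|¬D)P(¬D)
     = 0.9481 × 0.0599 + 0.1178 × 0.9401
     = 0.05679119 + 0.11074378
     = 0.16753497

Step 2: Apply Bayes' theorem for P(D|+)
P(D|+) = P(+|D)P(D) / P(+)
       = 0.05679119 / 0.16753497
       = 0.3390


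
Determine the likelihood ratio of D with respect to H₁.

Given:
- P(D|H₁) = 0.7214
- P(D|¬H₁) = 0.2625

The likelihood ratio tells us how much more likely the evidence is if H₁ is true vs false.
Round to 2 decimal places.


Likelihood Ratio (LR) = P(D|H₁) / P(D|¬H₁)

LR = 0.7214 / 0.2625
   = 2.75

The evidence is 2.75 times more likely if H₁ is true than if H₁ is false.
LR > 1, so observing D raises the odds in favor of H₁.


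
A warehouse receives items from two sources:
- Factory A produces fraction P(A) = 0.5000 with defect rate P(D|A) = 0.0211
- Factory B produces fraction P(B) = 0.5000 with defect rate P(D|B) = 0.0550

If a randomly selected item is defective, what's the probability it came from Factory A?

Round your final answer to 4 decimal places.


Let A = from Factory A, D = defective

Given:
- P(A) = 0.5000, P(B) = 0.5000
- P(D|A) = 0.0211, P(D|B) = 0.0550

Step 1: Find P(D)
P(D) = P(D|A)P(A) + P(D|B)P(B)
     = 0.0211 × 0.5000 + 0.0550 × 0.5000
     = 0.01055000 + 0.02750000
     = 0.03805000

Step 2: Apply Bayes' theorem
P(A|D) = P(D|A)P(A) / P(D)
       = 0.01055000 / 0.03805000
       = 0.2773


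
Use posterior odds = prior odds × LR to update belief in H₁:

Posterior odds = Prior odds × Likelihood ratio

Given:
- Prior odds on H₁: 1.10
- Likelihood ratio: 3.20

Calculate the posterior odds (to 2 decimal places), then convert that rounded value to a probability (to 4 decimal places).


Step 1: Calculate posterior odds
Posterior odds = Prior odds × LR
               = 1.10 × 3.20
               = 3.52

Step 2: Convert to probability
P(H₁|E) = Posterior odds / (1 + Posterior odds)
       = 3.52 / (1 + 3.52)
       = 3.52 / 4.52
       = 0.7788

The evidence increased P(H₁) from 0.5238 to 0.7788.


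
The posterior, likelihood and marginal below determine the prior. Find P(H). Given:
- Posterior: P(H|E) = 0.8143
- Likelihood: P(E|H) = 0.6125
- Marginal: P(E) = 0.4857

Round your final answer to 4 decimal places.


From Bayes' theorem: P(H|E) = P(E|H) × P(H) / P(E)

Rearranging for P(H):
P(H) = P(H|E) × P(E) / P(E|H)
     = 0.8143 × 0.4857 / 0.6125
     = 0.39550551 / 0.6125
     = 0.6457


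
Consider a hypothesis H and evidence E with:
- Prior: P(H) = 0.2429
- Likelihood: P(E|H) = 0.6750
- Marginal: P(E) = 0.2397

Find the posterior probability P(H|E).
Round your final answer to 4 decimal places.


Using Bayes' theorem:

P(H|E) = P(E|H) × P(H) / P(E)
       = 0.6750 × 0.2429 / 0.2397
       = 0.16395750 / 0.2397
       = 0.6840

The evidence strengthens our belief in H.
Prior: 0.2429 → Posterior: 0.6840


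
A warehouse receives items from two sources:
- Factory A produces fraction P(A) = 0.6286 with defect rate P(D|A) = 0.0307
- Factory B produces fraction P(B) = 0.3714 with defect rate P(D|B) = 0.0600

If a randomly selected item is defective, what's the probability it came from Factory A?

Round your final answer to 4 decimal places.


Let A = from Factory A, D = defective

Given:
- P(A) = 0.6286, P(B) = 0.3714
- P(D|A) = 0.0307, P(D|B) = 0.0600

Step 1: Find P(D)
P(D) = P(D|A)P(A) + P(D|B)P(B)
     = 0.0307 × 0.6286 + 0.0600 × 0.3714
     = 0.01929802 + 0.02228400
     = 0.04158202

Step 2: Apply Bayes' theorem
P(A|D) = P(D|A)P(A) / P(D)
       = 0.01929802 / 0.04158202
       = 0.4641


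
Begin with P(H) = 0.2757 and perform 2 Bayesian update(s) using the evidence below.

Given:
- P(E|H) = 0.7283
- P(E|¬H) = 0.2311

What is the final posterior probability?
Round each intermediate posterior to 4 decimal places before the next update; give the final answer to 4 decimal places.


Sequential Bayesian updating:

Initial prior: P(H) = 0.2757

Update 1:
  P(E) = 0.7283 × 0.2757 + 0.2311 × 0.7243 = 0.20079231 + 0.16738573 = 0.36817804
  P(H|E) = 0.20079231 / 0.36817804 = 0.5454

Update 2:
  P(E) = 0.7283 × 0.5454 + 0.2311 × 0.4546 = 0.39721482 + 0.10505806 = 0.50227288
  P(H|E) = 0.39721482 / 0.50227288 = 0.7908

Final posterior: 0.7908


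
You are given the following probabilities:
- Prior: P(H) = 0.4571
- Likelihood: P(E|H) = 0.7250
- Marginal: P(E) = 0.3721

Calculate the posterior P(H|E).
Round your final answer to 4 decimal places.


Using Bayes' theorem:

P(H|E) = P(E|H) × P(H) / P(E)
       = 0.7250 × 0.4571 / 0.3721
       = 0.33139750 / 0.3721
       = 0.8906

The evidence strengthens our belief in H.
Prior: 0.4571 → Posterior: 0.8906
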